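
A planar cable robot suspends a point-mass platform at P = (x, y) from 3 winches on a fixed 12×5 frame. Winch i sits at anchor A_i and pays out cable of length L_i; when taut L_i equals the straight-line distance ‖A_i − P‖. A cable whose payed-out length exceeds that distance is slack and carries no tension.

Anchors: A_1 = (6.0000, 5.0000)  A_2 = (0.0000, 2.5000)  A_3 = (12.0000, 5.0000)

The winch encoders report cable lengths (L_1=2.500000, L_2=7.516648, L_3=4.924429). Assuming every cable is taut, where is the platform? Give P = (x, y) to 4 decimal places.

(7.5000, 3.0000)

circle eqns → linear via eq_j − eq_1; set k_j = A_j·A_j − L_j²
k_1 = 36.0000+25.0000−6.2500 = 54.7500
12.0000·x + 5.0000·y = k_1−k_2 = 105.0000
-12.0000·x + 0.0000·y = k_1−k_3 = -90.0000
solve first two rows → x=7.5000, y=3.0000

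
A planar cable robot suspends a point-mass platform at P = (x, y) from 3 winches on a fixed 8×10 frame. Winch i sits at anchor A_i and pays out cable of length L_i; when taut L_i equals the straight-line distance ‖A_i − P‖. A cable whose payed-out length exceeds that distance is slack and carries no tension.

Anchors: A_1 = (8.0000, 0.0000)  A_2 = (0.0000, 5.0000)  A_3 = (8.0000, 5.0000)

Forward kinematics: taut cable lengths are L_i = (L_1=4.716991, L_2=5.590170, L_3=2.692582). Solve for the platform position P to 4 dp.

(5.5000, 4.0000)

expand ‖A_i−P‖²=L_i² and subtract eq 1 (k_i ≔ ‖A_i‖²−L_i²)
k_1 = 64.0000+0.0000−22.2500 = 41.7500
eq1−eq2 → [16.0000  -10.0000]·P = 48.0000
eq1−eq3 → [0.0000  -10.0000]·P = -40.0000
2×2 solve → P = (5.5000, 4.0000)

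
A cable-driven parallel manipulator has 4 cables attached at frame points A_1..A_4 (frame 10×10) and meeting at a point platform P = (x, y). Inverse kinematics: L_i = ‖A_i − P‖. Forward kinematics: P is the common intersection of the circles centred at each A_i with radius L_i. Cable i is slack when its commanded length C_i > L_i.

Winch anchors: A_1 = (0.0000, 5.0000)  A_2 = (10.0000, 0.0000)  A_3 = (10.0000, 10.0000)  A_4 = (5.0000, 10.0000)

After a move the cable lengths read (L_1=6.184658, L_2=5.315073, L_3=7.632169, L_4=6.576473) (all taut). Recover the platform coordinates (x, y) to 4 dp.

(6.0000, 3.5000)

circle eqns → linear via eq_j − eq_1; set c_j = A_j·A_j − L_j²
c_1 = 0.0000+25.0000−38.2500 = -13.2500
-20.0000·x + 10.0000·y = c_1−c_2 = -85.0000
-20.0000·x − 10.0000·y = c_1−c_3 = -155.0000
-10.0000·x − 10.0000·y = c_1−c_4 = -95.0000
solve first two rows → x=6.0000, y=3.5000
check cable 4: ‖A_4−P‖² = 43.2500 ≈ L_4² = 43.2500 ✓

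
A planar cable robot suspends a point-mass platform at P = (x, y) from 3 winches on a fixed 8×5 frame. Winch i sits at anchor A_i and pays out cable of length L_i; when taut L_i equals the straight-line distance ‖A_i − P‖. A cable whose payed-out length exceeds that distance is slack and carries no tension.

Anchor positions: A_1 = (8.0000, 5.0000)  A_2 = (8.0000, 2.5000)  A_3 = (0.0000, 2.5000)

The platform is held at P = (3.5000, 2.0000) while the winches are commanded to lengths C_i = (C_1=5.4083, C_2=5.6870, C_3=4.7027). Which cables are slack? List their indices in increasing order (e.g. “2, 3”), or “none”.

cable 1: L_1 = ‖A_1−P‖ = 5.4083;  C_1 = 5.4083 → taut
cable 2: L_2 = ‖A_2−P‖ = 4.5277;  C_2 = 5.6870 → slack
cable 3: L_3 = ‖A_3−P‖ = 3.5355;  C_3 = 4.7027 → slack

2, 3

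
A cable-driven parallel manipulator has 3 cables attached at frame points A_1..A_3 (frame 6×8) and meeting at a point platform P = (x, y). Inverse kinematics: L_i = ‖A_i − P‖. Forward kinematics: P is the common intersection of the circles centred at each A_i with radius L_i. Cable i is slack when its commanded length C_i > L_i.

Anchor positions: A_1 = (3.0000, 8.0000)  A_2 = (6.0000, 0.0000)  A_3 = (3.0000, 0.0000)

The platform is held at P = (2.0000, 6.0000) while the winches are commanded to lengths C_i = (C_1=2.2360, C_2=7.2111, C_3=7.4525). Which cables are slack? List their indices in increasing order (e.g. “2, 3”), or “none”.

i=1: geometric 2.2361 vs commanded 2.2360 ⇒ taut
i=2: geometric 7.2111 vs commanded 7.2111 ⇒ taut
i=3: geometric 6.0828 vs commanded 7.4525 ⇒ slack

3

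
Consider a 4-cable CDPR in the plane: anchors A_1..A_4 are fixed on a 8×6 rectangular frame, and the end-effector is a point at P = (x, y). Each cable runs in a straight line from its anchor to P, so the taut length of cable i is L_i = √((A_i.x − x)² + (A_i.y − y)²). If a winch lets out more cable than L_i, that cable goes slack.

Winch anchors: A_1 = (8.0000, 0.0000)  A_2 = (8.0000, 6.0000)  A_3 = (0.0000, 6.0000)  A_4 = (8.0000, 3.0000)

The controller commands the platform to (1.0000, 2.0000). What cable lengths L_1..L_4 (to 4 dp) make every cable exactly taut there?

cable 1: Δx=7.0000, Δy=-2.0000; L_1 = √(Δx²+Δy²) = 7.2801
cable 2: Δx=7.0000, Δy=4.0000; L_2 = √(Δx²+Δy²) = 8.0623
cable 3: Δx=-1.0000, Δy=4.0000; L_3 = √(Δx²+Δy²) = 4.1231
cable 4: Δx=7.0000, Δy=1.0000; L_4 = √(Δx²+Δy²) = 7.0711

(7.2801, 8.0623, 4.1231, 7.0711)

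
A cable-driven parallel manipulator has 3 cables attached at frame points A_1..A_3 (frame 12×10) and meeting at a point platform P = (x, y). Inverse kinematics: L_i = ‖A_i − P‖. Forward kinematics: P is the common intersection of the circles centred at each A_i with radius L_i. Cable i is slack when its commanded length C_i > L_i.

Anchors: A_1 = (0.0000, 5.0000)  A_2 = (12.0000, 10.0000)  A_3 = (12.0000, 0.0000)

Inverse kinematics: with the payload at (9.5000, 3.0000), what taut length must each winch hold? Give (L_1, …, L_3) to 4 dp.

cable 1: Δx=-9.5000, Δy=2.0000; L_1 = √(Δx²+Δy²) = 9.7082
cable 2: Δx=2.5000, Δy=7.0000; L_2 = √(Δx²+Δy²) = 7.4330
cable 3: Δx=2.5000, Δy=-3.0000; L_3 = √(Δx²+Δy²) = 3.9051

(9.7082, 7.4330, 3.9051)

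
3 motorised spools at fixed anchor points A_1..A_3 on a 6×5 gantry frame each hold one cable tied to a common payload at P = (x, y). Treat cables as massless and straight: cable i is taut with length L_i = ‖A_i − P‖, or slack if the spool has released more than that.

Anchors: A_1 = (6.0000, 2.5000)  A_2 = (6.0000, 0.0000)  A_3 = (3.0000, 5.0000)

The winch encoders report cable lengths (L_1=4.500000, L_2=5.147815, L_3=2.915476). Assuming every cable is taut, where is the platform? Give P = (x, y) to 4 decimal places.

(1.5000, 2.5000)

each cable: (A_i−P)·(A_i−P) = L_i²; let c_i = ‖A_i‖²−L_i²
c_1 = 36.0000+6.2500−20.2500 = 22.0000
row 1: 0.0000x + 5.0000y = 12.5000  (c_2=9.5000)
row 2: 6.0000x − 5.0000y = -3.5000  (c_3=25.5000)
Cramer on rows 1–2 → x = 1.5000, y = 2.5000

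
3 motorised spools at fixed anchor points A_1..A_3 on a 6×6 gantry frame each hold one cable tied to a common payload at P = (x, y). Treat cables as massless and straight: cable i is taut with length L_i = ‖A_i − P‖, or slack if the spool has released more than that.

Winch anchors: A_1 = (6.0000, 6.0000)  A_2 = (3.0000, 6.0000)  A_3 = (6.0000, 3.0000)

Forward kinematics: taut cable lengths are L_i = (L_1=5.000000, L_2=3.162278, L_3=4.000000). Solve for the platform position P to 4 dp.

each cable: (A_i−P)·(A_i−P) = L_i²; let c_i = ‖A_i‖²−L_i²
c_1 = 36.0000+36.0000−25.0000 = 47.0000
row 1: 6.0000x + 0.0000y = 12.0000  (c_2=35.0000)
row 2: 0.0000x + 6.0000y = 18.0000  (c_3=29.0000)
Cramer on rows 1–2 → x = 2.0000, y = 3.0000

(2.0000, 3.0000)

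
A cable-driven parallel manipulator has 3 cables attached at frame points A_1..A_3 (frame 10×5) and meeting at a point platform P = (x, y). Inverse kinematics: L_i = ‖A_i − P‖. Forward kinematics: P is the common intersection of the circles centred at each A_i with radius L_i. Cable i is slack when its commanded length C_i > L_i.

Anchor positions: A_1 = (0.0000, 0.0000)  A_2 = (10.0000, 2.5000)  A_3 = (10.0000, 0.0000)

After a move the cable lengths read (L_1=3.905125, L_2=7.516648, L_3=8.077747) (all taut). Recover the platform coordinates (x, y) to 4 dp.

expand ‖A_i−P‖²=L_i² and subtract eq 1 (q_i ≔ ‖A_i‖²−L_i²)
q_1 = 0.0000+0.0000−15.2500 = -15.2500
eq1−eq2 → [-20.0000  -5.0000]·P = -65.0000
eq1−eq3 → [-20.0000  0.0000]·P = -50.0000
2×2 solve → P = (2.5000, 3.0000)

(2.5000, 3.0000)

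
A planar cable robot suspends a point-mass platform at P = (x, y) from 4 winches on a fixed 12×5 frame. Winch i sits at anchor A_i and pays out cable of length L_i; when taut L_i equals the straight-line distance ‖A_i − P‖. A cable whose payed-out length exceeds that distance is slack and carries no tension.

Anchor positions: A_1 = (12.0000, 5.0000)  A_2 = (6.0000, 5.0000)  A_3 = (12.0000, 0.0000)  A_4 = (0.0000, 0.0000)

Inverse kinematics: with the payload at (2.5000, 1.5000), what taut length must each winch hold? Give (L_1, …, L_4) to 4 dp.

(10.1242, 4.9497, 9.6177, 2.9155)

cable 1: Δx=9.5000, Δy=3.5000; L_1 = √(Δx²+Δy²) = 10.1242
cable 2: Δx=3.5000, Δy=3.5000; L_2 = √(Δx²+Δy²) = 4.9497
cable 3: Δx=9.5000, Δy=-1.5000; L_3 = √(Δx²+Δy²) = 9.6177
cable 4: Δx=-2.5000, Δy=-1.5000; L_4 = √(Δx²+Δy²) = 2.9155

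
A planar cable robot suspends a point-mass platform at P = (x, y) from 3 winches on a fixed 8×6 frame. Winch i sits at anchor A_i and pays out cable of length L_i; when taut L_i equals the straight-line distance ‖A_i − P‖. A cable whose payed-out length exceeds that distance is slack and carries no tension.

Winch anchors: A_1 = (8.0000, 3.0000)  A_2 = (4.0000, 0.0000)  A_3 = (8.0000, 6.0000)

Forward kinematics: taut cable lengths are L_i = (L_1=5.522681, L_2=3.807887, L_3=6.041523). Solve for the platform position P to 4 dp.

circle eqns → linear via eq_j − eq_1; set c_j = A_j·A_j − L_j²
c_1 = 64.0000+9.0000−30.5000 = 42.5000
8.0000·x + 6.0000·y = c_1−c_2 = 41.0000
0.0000·x − 6.0000·y = c_1−c_3 = -21.0000
solve first two rows → x=2.5000, y=3.5000

(2.5000, 3.5000)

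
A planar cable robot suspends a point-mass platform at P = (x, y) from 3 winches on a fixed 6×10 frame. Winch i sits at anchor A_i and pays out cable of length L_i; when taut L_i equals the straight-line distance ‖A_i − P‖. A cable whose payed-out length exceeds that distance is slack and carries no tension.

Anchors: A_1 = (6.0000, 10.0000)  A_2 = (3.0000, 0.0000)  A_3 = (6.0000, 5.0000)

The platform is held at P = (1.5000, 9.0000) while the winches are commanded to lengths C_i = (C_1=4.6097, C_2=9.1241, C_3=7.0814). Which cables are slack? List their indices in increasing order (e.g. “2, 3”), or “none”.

3

cable 1: √((4.5000)²+(1.0000)²)=4.6098, C_1=4.6097: taut
cable 2: √((1.5000)²+(-9.0000)²)=9.1241, C_2=9.1241: taut
cable 3: √((4.5000)²+(-4.0000)²)=6.0208, C_3=7.0814: slack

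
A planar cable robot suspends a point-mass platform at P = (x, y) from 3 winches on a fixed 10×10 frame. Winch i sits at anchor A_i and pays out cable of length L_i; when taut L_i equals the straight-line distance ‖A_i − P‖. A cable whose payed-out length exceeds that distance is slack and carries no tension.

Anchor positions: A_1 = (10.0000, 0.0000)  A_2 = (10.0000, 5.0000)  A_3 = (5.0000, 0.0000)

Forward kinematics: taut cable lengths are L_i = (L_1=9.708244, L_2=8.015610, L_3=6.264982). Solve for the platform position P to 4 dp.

(2.0000, 5.5000)

expand ‖A_i−P‖²=L_i² and subtract eq 1 (c_i ≔ ‖A_i‖²−L_i²)
c_1 = 100.0000+0.0000−94.2500 = 5.7500
eq1−eq2 → [0.0000  -10.0000]·P = -55.0000
eq1−eq3 → [10.0000  0.0000]·P = 20.0000
2×2 solve → P = (2.0000, 5.5000)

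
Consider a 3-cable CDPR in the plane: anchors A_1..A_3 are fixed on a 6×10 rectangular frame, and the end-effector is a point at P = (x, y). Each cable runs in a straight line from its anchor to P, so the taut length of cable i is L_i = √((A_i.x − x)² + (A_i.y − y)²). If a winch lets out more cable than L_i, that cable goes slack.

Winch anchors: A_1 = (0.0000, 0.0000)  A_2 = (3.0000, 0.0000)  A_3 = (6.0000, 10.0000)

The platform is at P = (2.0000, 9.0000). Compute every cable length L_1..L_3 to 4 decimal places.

(9.2195, 9.0554, 4.1231)

cable 1: Δx=-2.0000, Δy=-9.0000; L_1 = √(Δx²+Δy²) = 9.2195
cable 2: Δx=1.0000, Δy=-9.0000; L_2 = √(Δx²+Δy²) = 9.0554
cable 3: Δx=4.0000, Δy=1.0000; L_3 = √(Δx²+Δy²) = 4.1231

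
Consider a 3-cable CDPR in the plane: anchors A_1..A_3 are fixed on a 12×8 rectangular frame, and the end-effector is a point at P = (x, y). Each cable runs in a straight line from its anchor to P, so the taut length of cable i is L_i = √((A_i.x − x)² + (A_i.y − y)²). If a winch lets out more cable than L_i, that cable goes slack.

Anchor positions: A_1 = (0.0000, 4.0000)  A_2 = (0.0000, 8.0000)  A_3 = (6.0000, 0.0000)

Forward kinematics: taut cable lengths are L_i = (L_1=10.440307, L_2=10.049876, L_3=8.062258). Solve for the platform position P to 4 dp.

(10.0000, 7.0000)

each cable: (A_i−P)·(A_i−P) = L_i²; let q_i = ‖A_i‖²−L_i²
q_1 = 0.0000+16.0000−109.0000 = -93.0000
row 1: 0.0000x − 8.0000y = -56.0000  (q_2=-37.0000)
row 2: -12.0000x + 8.0000y = -64.0000  (q_3=-29.0000)
Cramer on rows 1–2 → x = 10.0000, y = 7.0000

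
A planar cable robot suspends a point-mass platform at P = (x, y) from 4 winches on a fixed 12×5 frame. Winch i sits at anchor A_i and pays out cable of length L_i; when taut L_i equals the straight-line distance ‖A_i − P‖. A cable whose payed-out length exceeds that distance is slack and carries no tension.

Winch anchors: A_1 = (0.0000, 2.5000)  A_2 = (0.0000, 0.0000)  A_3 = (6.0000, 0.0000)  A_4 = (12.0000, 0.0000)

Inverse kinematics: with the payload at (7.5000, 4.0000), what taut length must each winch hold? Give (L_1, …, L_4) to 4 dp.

L_1 = √((0.0000−7.5000)² + (2.5000−4.0000)²) = 7.6485
L_2 = √((0.0000−7.5000)² + (0.0000−4.0000)²) = 8.5000
L_3 = √((6.0000−7.5000)² + (0.0000−4.0000)²) = 4.2720
L_4 = √((12.0000−7.5000)² + (0.0000−4.0000)²) = 6.0208

(7.6485, 8.5000, 4.2720, 6.0208)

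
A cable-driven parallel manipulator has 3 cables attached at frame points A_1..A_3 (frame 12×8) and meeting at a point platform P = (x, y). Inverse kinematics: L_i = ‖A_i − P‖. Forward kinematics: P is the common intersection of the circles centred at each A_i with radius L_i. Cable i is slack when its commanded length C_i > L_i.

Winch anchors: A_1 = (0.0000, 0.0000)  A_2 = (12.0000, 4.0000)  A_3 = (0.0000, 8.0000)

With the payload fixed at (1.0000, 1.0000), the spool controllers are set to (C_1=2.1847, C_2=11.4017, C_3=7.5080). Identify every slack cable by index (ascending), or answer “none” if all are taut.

cable 1: L_1 = ‖A_1−P‖ = 1.4142;  C_1 = 2.1847 → slack
cable 2: L_2 = ‖A_2−P‖ = 11.4018;  C_2 = 11.4017 → taut
cable 3: L_3 = ‖A_3−P‖ = 7.0711;  C_3 = 7.5080 → slack

1, 3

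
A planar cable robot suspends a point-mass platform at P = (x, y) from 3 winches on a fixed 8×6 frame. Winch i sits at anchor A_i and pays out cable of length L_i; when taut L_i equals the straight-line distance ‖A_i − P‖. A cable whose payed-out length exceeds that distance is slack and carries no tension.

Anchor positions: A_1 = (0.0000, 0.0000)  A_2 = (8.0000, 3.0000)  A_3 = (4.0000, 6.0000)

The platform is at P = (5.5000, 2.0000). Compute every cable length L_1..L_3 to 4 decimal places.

(5.8523, 2.6926, 4.2720)

cable 1: Δx=-5.5000, Δy=-2.0000; L_1 = √(Δx²+Δy²) = 5.8523
cable 2: Δx=2.5000, Δy=1.0000; L_2 = √(Δx²+Δy²) = 2.6926
cable 3: Δx=-1.5000, Δy=4.0000; L_3 = √(Δx²+Δy²) = 4.2720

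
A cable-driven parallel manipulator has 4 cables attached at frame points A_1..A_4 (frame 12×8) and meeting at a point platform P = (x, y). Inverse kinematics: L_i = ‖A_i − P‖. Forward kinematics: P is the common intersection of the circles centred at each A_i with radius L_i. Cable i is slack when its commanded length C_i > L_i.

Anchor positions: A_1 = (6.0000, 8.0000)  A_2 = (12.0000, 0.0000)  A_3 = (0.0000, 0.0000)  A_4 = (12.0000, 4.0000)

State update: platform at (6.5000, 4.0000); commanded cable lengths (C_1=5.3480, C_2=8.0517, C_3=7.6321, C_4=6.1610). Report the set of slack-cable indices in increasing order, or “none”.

cable 1: L_1 = ‖A_1−P‖ = 4.0311;  C_1 = 5.3480 → slack
cable 2: L_2 = ‖A_2−P‖ = 6.8007;  C_2 = 8.0517 → slack
cable 3: L_3 = ‖A_3−P‖ = 7.6322;  C_3 = 7.6321 → taut
cable 4: L_4 = ‖A_4−P‖ = 5.5000;  C_4 = 6.1610 → slack

1, 2, 4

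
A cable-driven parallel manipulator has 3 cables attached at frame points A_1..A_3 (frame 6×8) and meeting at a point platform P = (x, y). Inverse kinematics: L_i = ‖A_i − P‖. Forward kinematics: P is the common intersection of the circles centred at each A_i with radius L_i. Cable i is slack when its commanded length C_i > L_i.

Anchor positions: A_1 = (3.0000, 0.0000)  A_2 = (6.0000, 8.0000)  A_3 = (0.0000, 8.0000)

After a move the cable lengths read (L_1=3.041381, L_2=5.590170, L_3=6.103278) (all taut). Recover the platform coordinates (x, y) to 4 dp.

circle eqns → linear via eq_j − eq_1; set q_j = A_j·A_j − L_j²
q_1 = 9.0000+0.0000−9.2500 = -0.2500
-6.0000·x − 16.0000·y = q_1−q_2 = -69.0000
6.0000·x − 16.0000·y = q_1−q_3 = -27.0000
solve first two rows → x=3.5000, y=3.0000

(3.5000, 3.0000)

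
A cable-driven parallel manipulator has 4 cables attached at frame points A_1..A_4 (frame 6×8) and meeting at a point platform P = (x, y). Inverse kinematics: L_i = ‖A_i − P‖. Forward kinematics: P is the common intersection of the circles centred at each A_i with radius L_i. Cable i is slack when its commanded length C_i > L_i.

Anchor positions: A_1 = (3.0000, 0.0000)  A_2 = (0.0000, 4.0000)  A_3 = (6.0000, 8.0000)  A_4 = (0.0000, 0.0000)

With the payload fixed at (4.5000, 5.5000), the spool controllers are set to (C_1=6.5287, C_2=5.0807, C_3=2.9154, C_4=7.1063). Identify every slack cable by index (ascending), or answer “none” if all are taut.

1, 2

cable 1: L_1 = ‖A_1−P‖ = 5.7009;  C_1 = 6.5287 → slack
cable 2: L_2 = ‖A_2−P‖ = 4.7434;  C_2 = 5.0807 → slack
cable 3: L_3 = ‖A_3−P‖ = 2.9155;  C_3 = 2.9154 → taut
cable 4: L_4 = ‖A_4−P‖ = 7.1063;  C_4 = 7.1063 → taut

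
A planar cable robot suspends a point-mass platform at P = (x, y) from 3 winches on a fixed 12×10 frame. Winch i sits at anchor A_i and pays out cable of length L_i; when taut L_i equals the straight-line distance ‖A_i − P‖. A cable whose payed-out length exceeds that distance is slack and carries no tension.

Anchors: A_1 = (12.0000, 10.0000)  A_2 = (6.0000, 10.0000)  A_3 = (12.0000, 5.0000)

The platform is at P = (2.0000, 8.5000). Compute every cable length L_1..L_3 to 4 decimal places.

(10.1119, 4.2720, 10.5948)

L_1 = √((12.0000−2.0000)² + (10.0000−8.5000)²) = 10.1119
L_2 = √((6.0000−2.0000)² + (10.0000−8.5000)²) = 4.2720
L_3 = √((12.0000−2.0000)² + (5.0000−8.5000)²) = 10.5948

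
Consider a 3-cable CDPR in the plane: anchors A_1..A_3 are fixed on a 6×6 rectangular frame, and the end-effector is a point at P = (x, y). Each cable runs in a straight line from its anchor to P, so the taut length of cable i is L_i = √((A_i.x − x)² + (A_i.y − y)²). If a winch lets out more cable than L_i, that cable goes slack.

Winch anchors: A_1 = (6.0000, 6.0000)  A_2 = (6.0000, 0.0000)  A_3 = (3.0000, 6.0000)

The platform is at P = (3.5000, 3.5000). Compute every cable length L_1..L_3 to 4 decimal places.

(3.5355, 4.3012, 2.5495)

L_1 = √((6.0000−3.5000)² + (6.0000−3.5000)²) = 3.5355
L_2 = √((6.0000−3.5000)² + (0.0000−3.5000)²) = 4.3012
L_3 = √((3.0000−3.5000)² + (6.0000−3.5000)²) = 2.5495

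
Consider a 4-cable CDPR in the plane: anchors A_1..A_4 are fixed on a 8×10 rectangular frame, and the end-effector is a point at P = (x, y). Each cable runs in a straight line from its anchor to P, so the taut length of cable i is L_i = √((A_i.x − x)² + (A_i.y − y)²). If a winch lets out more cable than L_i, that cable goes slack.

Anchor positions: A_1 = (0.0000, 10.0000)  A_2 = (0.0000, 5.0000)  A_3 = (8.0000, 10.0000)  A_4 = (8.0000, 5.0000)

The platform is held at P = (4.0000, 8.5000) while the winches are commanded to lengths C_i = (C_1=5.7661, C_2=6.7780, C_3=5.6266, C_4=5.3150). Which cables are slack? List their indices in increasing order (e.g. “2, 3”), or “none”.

cable 1: √((-4.0000)²+(1.5000)²)=4.2720, C_1=5.7661: slack
cable 2: √((-4.0000)²+(-3.5000)²)=5.3151, C_2=6.7780: slack
cable 3: √((4.0000)²+(1.5000)²)=4.2720, C_3=5.6266: slack
cable 4: √((4.0000)²+(-3.5000)²)=5.3151, C_4=5.3150: taut

1, 2, 3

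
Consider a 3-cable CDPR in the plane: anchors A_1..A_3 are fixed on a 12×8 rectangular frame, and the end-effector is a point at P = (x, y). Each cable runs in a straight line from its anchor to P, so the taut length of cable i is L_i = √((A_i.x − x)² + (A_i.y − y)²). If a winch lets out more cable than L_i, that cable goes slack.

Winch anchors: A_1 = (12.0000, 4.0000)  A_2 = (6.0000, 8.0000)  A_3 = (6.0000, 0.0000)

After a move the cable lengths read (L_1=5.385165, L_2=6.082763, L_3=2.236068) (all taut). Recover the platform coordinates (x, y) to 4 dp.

(7.0000, 2.0000)

each cable: (A_i−P)·(A_i−P) = L_i²; let k_i = ‖A_i‖²−L_i²
k_1 = 144.0000+16.0000−29.0000 = 131.0000
row 1: 12.0000x − 8.0000y = 68.0000  (k_2=63.0000)
row 2: 12.0000x + 8.0000y = 100.0000  (k_3=31.0000)
Cramer on rows 1–2 → x = 7.0000, y = 2.0000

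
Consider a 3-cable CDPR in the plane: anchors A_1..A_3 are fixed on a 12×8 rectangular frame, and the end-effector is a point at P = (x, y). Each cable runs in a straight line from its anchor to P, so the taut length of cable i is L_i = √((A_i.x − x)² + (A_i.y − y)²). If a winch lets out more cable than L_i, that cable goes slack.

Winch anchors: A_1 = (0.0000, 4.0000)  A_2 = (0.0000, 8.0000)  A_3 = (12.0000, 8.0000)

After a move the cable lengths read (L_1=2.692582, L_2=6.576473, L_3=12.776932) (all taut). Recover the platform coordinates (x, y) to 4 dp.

circle eqns → linear via eq_j − eq_1; set q_j = A_j·A_j − L_j²
q_1 = 0.0000+16.0000−7.2500 = 8.7500
0.0000·x − 8.0000·y = q_1−q_2 = -12.0000
-24.0000·x − 8.0000·y = q_1−q_3 = -36.0000
solve first two rows → x=1.0000, y=1.5000

(1.0000, 1.5000)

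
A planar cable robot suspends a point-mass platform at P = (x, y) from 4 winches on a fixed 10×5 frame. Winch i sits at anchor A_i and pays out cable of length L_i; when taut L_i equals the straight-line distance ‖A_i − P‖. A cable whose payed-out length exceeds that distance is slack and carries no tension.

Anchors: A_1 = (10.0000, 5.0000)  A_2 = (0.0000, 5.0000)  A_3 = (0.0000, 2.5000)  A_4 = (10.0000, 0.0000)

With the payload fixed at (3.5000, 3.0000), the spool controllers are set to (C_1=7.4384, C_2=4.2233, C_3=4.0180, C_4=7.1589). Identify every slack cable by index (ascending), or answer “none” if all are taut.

i=1: geometric 6.8007 vs commanded 7.4384 ⇒ slack
i=2: geometric 4.0311 vs commanded 4.2233 ⇒ slack
i=3: geometric 3.5355 vs commanded 4.0180 ⇒ slack
i=4: geometric 7.1589 vs commanded 7.1589 ⇒ taut

1, 2, 3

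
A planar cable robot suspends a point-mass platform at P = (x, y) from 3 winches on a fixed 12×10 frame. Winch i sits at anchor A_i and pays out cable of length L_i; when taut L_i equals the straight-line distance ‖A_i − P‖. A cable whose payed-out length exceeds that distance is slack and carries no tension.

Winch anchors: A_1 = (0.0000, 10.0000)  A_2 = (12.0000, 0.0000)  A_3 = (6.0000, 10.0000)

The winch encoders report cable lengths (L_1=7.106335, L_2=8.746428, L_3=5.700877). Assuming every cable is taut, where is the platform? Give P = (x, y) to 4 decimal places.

(4.5000, 4.5000)

expand ‖A_i−P‖²=L_i² and subtract eq 1 (k_i ≔ ‖A_i‖²−L_i²)
k_1 = 0.0000+100.0000−50.5000 = 49.5000
eq1−eq2 → [-24.0000  20.0000]·P = -18.0000
eq1−eq3 → [-12.0000  0.0000]·P = -54.0000
2×2 solve → P = (4.5000, 4.5000)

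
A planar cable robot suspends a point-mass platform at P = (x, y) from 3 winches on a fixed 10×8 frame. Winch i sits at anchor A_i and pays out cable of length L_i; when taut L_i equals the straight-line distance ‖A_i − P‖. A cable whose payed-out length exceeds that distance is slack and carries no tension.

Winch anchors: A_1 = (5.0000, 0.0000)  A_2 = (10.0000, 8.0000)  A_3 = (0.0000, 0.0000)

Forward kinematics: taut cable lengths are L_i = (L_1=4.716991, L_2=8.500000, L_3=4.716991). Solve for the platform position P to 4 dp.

expand ‖A_i−P‖²=L_i² and subtract eq 1 (q_i ≔ ‖A_i‖²−L_i²)
q_1 = 25.0000+0.0000−22.2500 = 2.7500
eq1−eq2 → [-10.0000  -16.0000]·P = -89.0000
eq1−eq3 → [10.0000  0.0000]·P = 25.0000
2×2 solve → P = (2.5000, 4.0000)

(2.5000, 4.0000)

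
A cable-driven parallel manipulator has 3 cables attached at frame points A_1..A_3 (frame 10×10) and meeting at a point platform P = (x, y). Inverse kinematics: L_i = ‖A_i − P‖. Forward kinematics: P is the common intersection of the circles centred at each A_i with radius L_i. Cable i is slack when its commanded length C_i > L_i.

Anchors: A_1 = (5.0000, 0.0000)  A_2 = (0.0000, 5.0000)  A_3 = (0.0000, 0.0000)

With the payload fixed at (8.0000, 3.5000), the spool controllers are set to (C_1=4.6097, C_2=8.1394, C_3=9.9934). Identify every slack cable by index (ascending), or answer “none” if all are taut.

3

i=1: geometric 4.6098 vs commanded 4.6097 ⇒ taut
i=2: geometric 8.1394 vs commanded 8.1394 ⇒ taut
i=3: geometric 8.7321 vs commanded 9.9934 ⇒ slack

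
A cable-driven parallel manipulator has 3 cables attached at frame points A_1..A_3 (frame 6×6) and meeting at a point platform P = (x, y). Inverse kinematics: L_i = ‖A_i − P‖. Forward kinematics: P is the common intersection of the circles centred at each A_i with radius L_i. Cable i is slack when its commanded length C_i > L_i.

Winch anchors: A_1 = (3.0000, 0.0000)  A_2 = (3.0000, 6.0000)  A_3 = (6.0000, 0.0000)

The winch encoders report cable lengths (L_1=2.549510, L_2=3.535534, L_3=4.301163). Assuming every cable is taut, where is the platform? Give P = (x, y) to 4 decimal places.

expand ‖A_i−P‖²=L_i² and subtract eq 1 (k_i ≔ ‖A_i‖²−L_i²)
k_1 = 9.0000+0.0000−6.5000 = 2.5000
eq1−eq2 → [0.0000  -12.0000]·P = -30.0000
eq1−eq3 → [-6.0000  0.0000]·P = -15.0000
2×2 solve → P = (2.5000, 2.5000)

(2.5000, 2.5000)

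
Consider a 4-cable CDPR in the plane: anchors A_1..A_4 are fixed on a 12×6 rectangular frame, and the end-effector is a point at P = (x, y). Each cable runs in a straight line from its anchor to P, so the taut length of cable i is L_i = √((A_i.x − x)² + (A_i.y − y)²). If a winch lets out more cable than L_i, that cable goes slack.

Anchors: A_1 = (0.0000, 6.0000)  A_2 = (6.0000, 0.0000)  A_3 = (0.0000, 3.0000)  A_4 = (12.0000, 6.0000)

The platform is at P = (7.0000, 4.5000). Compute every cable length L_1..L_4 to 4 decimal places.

L_1 = √((0.0000−7.0000)² + (6.0000−4.5000)²) = 7.1589
L_2 = √((6.0000−7.0000)² + (0.0000−4.5000)²) = 4.6098
L_3 = √((0.0000−7.0000)² + (3.0000−4.5000)²) = 7.1589
L_4 = √((12.0000−7.0000)² + (6.0000−4.5000)²) = 5.2202

(7.1589, 4.6098, 7.1589, 5.2202)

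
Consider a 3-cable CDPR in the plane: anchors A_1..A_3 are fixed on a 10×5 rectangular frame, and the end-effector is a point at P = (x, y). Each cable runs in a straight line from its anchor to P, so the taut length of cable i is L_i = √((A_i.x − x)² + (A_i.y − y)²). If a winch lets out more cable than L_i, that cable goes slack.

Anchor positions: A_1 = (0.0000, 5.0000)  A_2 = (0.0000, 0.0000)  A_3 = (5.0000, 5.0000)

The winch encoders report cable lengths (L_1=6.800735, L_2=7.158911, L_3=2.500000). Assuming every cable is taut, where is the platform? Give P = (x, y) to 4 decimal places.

expand ‖A_i−P‖²=L_i² and subtract eq 1 (q_i ≔ ‖A_i‖²−L_i²)
q_1 = 0.0000+25.0000−46.2500 = -21.2500
eq1−eq2 → [0.0000  10.0000]·P = 30.0000
eq1−eq3 → [-10.0000  0.0000]·P = -65.0000
2×2 solve → P = (6.5000, 3.0000)

(6.5000, 3.0000)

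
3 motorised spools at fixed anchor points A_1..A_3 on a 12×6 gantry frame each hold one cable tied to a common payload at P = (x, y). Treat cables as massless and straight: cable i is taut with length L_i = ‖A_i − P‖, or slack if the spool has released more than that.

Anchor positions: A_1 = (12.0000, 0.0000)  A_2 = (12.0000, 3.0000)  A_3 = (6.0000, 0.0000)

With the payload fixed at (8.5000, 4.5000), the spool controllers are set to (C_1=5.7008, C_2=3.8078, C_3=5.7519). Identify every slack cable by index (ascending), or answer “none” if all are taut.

3

i=1: geometric 5.7009 vs commanded 5.7008 ⇒ taut
i=2: geometric 3.8079 vs commanded 3.8078 ⇒ taut
i=3: geometric 5.1478 vs commanded 5.7519 ⇒ slack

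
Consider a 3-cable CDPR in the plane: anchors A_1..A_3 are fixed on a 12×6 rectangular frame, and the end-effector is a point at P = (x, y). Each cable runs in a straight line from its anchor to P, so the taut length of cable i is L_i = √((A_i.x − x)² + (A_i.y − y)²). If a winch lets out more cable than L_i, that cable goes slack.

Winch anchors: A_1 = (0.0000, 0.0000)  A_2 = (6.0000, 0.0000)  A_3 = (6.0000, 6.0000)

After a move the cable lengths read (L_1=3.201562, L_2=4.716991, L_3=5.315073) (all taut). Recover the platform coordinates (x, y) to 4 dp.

(2.0000, 2.5000)

circle eqns → linear via eq_j − eq_1; set q_j = A_j·A_j − L_j²
q_1 = 0.0000+0.0000−10.2500 = -10.2500
-12.0000·x + 0.0000·y = q_1−q_2 = -24.0000
-12.0000·x − 12.0000·y = q_1−q_3 = -54.0000
solve first two rows → x=2.0000, y=2.5000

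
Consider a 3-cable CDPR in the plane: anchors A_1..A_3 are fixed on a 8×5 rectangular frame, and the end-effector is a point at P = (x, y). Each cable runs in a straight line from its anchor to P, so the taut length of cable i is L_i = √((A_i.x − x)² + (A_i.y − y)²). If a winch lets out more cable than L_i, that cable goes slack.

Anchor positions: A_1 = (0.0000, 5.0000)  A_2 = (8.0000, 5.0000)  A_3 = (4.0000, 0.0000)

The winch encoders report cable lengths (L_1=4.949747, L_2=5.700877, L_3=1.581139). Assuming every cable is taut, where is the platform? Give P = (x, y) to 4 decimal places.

expand ‖A_i−P‖²=L_i² and subtract eq 1 (k_i ≔ ‖A_i‖²−L_i²)
k_1 = 0.0000+25.0000−24.5000 = 0.5000
eq1−eq2 → [-16.0000  0.0000]·P = -56.0000
eq1−eq3 → [-8.0000  10.0000]·P = -13.0000
2×2 solve → P = (3.5000, 1.5000)

(3.5000, 1.5000)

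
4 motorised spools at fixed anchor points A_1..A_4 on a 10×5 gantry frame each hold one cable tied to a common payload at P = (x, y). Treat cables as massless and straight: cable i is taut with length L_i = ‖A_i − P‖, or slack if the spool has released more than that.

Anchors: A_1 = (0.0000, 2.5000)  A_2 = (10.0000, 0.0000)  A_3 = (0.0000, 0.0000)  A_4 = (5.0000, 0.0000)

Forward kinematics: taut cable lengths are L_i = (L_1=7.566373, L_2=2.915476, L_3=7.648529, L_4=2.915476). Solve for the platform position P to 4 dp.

(7.5000, 1.5000)

circle eqns → linear via eq_j − eq_1; set k_j = A_j·A_j − L_j²
k_1 = 0.0000+6.2500−57.2500 = -51.0000
-20.0000·x + 5.0000·y = k_1−k_2 = -142.5000
0.0000·x + 5.0000·y = k_1−k_3 = 7.5000
-10.0000·x + 5.0000·y = k_1−k_4 = -67.5000
solve first two rows → x=7.5000, y=1.5000
check cable 4: ‖A_4−P‖² = 8.5000 ≈ L_4² = 8.5000 ✓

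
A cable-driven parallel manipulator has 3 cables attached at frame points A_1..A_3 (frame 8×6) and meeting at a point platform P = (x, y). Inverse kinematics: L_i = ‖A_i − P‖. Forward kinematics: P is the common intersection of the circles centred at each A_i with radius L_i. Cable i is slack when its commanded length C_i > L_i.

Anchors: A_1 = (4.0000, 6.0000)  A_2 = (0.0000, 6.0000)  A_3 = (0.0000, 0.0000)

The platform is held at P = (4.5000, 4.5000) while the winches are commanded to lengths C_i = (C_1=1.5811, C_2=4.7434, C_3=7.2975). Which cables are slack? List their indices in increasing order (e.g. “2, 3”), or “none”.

cable 1: L_1 = ‖A_1−P‖ = 1.5811;  C_1 = 1.5811 → taut
cable 2: L_2 = ‖A_2−P‖ = 4.7434;  C_2 = 4.7434 → taut
cable 3: L_3 = ‖A_3−P‖ = 6.3640;  C_3 = 7.2975 → slack

3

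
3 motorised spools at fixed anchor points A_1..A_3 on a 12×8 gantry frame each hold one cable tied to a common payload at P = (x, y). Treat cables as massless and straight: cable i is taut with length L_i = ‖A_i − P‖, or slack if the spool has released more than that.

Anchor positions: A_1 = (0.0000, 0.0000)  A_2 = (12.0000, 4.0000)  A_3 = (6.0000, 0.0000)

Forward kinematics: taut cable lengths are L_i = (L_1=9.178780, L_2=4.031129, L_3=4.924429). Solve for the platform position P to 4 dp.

(8.0000, 4.5000)

each cable: (A_i−P)·(A_i−P) = L_i²; let c_i = ‖A_i‖²−L_i²
c_1 = 0.0000+0.0000−84.2500 = -84.2500
row 1: -24.0000x − 8.0000y = -228.0000  (c_2=143.7500)
row 2: -12.0000x + 0.0000y = -96.0000  (c_3=11.7500)
Cramer on rows 1–2 → x = 8.0000, y = 4.5000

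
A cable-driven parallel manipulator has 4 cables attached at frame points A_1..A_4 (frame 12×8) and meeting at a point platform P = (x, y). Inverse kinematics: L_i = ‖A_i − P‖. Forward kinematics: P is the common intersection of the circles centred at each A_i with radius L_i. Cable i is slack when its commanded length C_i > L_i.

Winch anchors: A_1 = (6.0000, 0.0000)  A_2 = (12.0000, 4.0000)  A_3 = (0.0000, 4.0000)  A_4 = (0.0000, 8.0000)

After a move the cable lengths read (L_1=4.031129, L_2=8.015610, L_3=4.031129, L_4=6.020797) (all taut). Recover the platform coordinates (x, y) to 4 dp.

(4.0000, 3.5000)

each cable: (A_i−P)·(A_i−P) = L_i²; let c_i = ‖A_i‖²−L_i²
c_1 = 36.0000+0.0000−16.2500 = 19.7500
row 1: -12.0000x − 8.0000y = -76.0000  (c_2=95.7500)
row 2: 12.0000x − 8.0000y = 20.0000  (c_3=-0.2500)
row 3: 12.0000x − 16.0000y = -8.0000  (c_4=27.7500)
Cramer on rows 1–2 → x = 4.0000, y = 3.5000
check cable 4: ‖A_4−P‖² = 36.2500 ≈ L_4² = 36.2500 ✓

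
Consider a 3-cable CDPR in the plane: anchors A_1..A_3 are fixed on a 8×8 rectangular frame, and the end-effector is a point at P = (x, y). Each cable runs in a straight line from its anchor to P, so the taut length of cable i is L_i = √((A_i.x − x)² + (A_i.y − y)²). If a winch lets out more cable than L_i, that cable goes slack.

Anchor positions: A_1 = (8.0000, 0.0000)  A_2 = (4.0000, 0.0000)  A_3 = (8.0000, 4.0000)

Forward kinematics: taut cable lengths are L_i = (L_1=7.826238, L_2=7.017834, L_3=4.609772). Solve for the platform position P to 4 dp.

(4.5000, 7.0000)

circle eqns → linear via eq_j − eq_1; set k_j = A_j·A_j − L_j²
k_1 = 64.0000+0.0000−61.2500 = 2.7500
8.0000·x + 0.0000·y = k_1−k_2 = 36.0000
0.0000·x − 8.0000·y = k_1−k_3 = -56.0000
solve first two rows → x=4.5000, y=7.0000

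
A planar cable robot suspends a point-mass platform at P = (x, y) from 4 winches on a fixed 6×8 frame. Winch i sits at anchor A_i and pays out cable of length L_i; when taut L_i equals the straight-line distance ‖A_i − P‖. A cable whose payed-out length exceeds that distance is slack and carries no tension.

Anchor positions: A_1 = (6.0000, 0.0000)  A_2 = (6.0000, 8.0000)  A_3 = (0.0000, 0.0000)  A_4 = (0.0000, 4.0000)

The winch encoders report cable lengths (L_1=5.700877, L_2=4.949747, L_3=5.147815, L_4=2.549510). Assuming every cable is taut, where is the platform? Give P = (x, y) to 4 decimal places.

each cable: (A_i−P)·(A_i−P) = L_i²; let k_i = ‖A_i‖²−L_i²
k_1 = 36.0000+0.0000−32.5000 = 3.5000
row 1: 0.0000x − 16.0000y = -72.0000  (k_2=75.5000)
row 2: 12.0000x + 0.0000y = 30.0000  (k_3=-26.5000)
row 3: 12.0000x − 8.0000y = -6.0000  (k_4=9.5000)
Cramer on rows 1–2 → x = 2.5000, y = 4.5000
check cable 4: ‖A_4−P‖² = 6.5000 ≈ L_4² = 6.5000 ✓

(2.5000, 4.5000)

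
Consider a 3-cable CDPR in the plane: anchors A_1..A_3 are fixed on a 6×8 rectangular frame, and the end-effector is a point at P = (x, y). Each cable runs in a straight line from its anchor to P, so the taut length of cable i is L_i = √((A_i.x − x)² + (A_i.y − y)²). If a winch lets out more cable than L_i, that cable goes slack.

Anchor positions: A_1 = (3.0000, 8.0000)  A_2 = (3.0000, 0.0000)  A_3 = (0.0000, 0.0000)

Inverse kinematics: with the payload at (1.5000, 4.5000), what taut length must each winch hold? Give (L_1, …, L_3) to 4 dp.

cable 1: Δx=1.5000, Δy=3.5000; L_1 = √(Δx²+Δy²) = 3.8079
cable 2: Δx=1.5000, Δy=-4.5000; L_2 = √(Δx²+Δy²) = 4.7434
cable 3: Δx=-1.5000, Δy=-4.5000; L_3 = √(Δx²+Δy²) = 4.7434

(3.8079, 4.7434, 4.7434)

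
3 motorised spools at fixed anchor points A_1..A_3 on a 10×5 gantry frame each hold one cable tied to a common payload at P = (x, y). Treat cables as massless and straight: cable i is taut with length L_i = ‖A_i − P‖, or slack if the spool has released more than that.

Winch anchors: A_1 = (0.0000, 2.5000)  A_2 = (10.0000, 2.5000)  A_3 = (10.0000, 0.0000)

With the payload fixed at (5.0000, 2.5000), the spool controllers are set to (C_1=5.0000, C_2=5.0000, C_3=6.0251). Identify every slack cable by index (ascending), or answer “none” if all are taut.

cable 1: √((-5.0000)²+(0.0000)²)=5.0000, C_1=5.0000: taut
cable 2: √((5.0000)²+(0.0000)²)=5.0000, C_2=5.0000: taut
cable 3: √((5.0000)²+(-2.5000)²)=5.5902, C_3=6.0251: slack

3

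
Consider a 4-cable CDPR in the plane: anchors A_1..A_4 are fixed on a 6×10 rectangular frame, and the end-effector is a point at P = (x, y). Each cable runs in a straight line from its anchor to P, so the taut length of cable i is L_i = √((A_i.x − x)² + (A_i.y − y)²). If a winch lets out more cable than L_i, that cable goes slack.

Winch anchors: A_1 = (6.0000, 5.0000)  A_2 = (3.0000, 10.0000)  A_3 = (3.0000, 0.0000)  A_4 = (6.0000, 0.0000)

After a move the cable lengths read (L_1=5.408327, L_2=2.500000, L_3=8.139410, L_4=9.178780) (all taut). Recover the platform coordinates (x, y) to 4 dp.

each cable: (A_i−P)·(A_i−P) = L_i²; let q_i = ‖A_i‖²−L_i²
q_1 = 36.0000+25.0000−29.2500 = 31.7500
row 1: 6.0000x − 10.0000y = -71.0000  (q_2=102.7500)
row 2: 6.0000x + 10.0000y = 89.0000  (q_3=-57.2500)
row 3: 0.0000x + 10.0000y = 80.0000  (q_4=-48.2500)
Cramer on rows 1–2 → x = 1.5000, y = 8.0000
check cable 4: ‖A_4−P‖² = 84.2500 ≈ L_4² = 84.2500 ✓

(1.5000, 8.0000)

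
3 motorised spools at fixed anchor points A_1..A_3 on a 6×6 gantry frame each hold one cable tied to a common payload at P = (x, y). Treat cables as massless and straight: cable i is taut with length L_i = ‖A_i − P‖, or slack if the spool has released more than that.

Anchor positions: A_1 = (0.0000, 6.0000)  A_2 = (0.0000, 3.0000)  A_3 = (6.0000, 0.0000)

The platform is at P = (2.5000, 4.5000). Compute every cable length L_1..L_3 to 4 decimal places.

(2.9155, 2.9155, 5.7009)

L_1 = √((0.0000−2.5000)² + (6.0000−4.5000)²) = 2.9155
L_2 = √((0.0000−2.5000)² + (3.0000−4.5000)²) = 2.9155
L_3 = √((6.0000−2.5000)² + (0.0000−4.5000)²) = 5.7009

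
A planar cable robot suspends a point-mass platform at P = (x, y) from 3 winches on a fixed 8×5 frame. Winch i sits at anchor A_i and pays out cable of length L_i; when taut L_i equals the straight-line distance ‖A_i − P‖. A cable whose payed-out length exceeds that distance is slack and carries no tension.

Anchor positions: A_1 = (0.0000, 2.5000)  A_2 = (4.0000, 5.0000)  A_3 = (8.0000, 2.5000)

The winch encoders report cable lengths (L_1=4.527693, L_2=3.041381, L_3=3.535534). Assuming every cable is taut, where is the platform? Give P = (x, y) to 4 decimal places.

expand ‖A_i−P‖²=L_i² and subtract eq 1 (q_i ≔ ‖A_i‖²−L_i²)
q_1 = 0.0000+6.2500−20.5000 = -14.2500
eq1−eq2 → [-8.0000  -5.0000]·P = -46.0000
eq1−eq3 → [-16.0000  0.0000]·P = -72.0000
2×2 solve → P = (4.5000, 2.0000)

(4.5000, 2.0000)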